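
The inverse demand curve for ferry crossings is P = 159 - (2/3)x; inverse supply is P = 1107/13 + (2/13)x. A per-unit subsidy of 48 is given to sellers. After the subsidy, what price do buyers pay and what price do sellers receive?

Pre-subsidy: 159 - (2/3)x = 1107/13 + (2/13)x gives x* = 90 and P* = 99.
With the subsidy, sellers receive Ps = Pb + 48 for each unit, where Pb is the price buyers pay.
On the curves, Pb = 159 - (2/3)x and Ps = 1107/13 + (2/13)x; the wedge Ps − Pb = 48 gives 1107/13 + (2/13)x − (159 - (2/3)x) = 48, so x' = 148.5.
Then Pb = 159 − (2/3)·148.5 = 60 and Ps = 1107/13 + (2/13)·148.5 = 108.

Buyers pay 60; sellers receive 108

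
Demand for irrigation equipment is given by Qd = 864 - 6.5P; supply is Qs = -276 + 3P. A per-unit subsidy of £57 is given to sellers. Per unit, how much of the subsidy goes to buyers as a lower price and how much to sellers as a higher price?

Pre-subsidy: 864 - 6.5P = -276 + 3P gives P* = 120, Q* = 84.
With the subsidy, sellers receive Ps = Pb + 57 for each unit, where Pb is the price buyers pay.
Supply in terms of Pb becomes Qs = -276 + 3(Pb + 57) = -105 + 3Pb. Setting this equal to demand: 864 - 6.5Pb = -105 + 3Pb, so Pb = 102.
Sellers receive Ps = 102 + 57 = 159; Q' = 864 − 6.5·102 = 201.
Buyers' price falls by P* − Pb = 120 − 102 = 18; sellers' price rises by Ps − P* = 159 − 120 = 39.

Buyers gain £18 per unit; sellers gain £39 per unit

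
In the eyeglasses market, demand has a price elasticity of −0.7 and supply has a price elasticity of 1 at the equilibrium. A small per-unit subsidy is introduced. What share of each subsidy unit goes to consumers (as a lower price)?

For a small subsidy around the equilibrium, the benefit split depends on the relative slopes, which at a point are proportional to the elasticities.
Buyer share = εs/(εs + |εd|) = 1/(1 + 0.7) = 10/17; seller share = |εd|/(εs + |εd|) = 7/17.

Consumer share = 10/17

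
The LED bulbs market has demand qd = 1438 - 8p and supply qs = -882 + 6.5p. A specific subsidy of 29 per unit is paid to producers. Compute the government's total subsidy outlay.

Government cost = 7598

Pre-subsidy: 1438 - 8p = -882 + 6.5p gives p* = 160, q* = 158.
With the subsidy, sellers receive ps = pb + 29 for each unit, where pb is the price buyers pay.
Supply in terms of pb becomes qs = -882 + 6.5(pb + 29) = -693.5 + 6.5pb. Setting this equal to demand: 1438 - 8pb = -693.5 + 6.5pb, so pb = 147.
Sellers receive ps = 147 + 29 = 176; q' = 1438 − 8·147 = 262.
Government outlay = subsidy × quantity = 29 × 262 = 7598.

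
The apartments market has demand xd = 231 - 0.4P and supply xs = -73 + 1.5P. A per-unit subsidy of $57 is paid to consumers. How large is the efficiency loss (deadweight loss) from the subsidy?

Pre-subsidy: 231 - 0.4P = -73 + 1.5P gives P* = 160, x* = 167.
With the rebate, buyers effectively pay Pb = Ps − 57, where Ps is the price sellers receive.
Demand in terms of Ps becomes xd = 231 − 0.4(Ps − 57) = 253.8 - 0.4Ps. Setting this equal to supply: 253.8 - 0.4Ps = -73 + 1.5Ps, so Ps = 172.
Buyers pay Pb = 172 − 57 = 115; x' = -73 + 1.5·172 = 185.
The subsidy expands output by 185 − 167 = 18 past the efficient level; on those units the gap between marginal cost and willingness to pay runs from 0 up to 57.
DWL = ½ × 57 × 18 = 513.

Deadweight loss = $513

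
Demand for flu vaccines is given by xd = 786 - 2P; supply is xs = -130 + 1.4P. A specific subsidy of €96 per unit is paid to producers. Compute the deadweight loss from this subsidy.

Pre-subsidy: 786 - 2P = -130 + 1.4P gives P* = 4580/17, x* = 4202/17.
With the subsidy, sellers receive Ps = Pb + 96 for each unit, where Pb is the price buyers pay.
Supply in terms of Pb becomes xs = -130 + 1.4(Pb + 96) = 4.4 + 1.4Pb. Setting this equal to demand: 786 - 2Pb = 4.4 + 1.4Pb, so Pb = 3908/17.
Sellers receive Ps = 3908/17 + 96 = 5540/17; x' = 786 − 2·(3908/17) = 5546/17.
The subsidy expands output by 5546/17 − 4202/17 = 1344/17 past the efficient level; on those units the gap between marginal cost and willingness to pay runs from 0 up to 96.
DWL = ½ × 96 × 1344/17 = 64512/17.

Deadweight loss = 64512/17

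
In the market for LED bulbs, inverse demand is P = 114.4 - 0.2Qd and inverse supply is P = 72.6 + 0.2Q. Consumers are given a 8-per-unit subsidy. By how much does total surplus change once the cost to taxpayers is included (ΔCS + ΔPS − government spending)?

Net change in total surplus = -80

Pre-subsidy: 114.4 - 0.2Q = 72.6 + 0.2Q gives Q* = 104.5 and P* = 93.5.
With the rebate, buyers effectively pay Pb = Ps − 8, where Ps is the price sellers receive.
On the curves, Pb = 114.4 - 0.2Q and Ps = 72.6 + 0.2Q; the wedge Ps − Pb = 8 gives 72.6 + 0.2Q − (114.4 - 0.2Q) = 8, so Q' = 124.5.
Then Pb = 114.4 − 0.2·124.5 = 89.5 and Ps = 72.6 + 0.2·124.5 = 97.5.
ΔCS = ½(104.5 + 124.5)(93.5 − 89.5) = 458; ΔPS = ½(104.5 + 124.5)(97.5 − 93.5) = 458.
Government spending = 8 × 124.5 = 996.
Net change = 458 + 458 − 996 = -80. The loss equals the DWL triangle ½·8·20.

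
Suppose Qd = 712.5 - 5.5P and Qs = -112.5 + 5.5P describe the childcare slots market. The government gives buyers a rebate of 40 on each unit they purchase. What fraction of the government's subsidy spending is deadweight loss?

DWL / government spending = 11/82

Pre-subsidy: 712.5 - 5.5P = -112.5 + 5.5P gives P* = 75, Q* = 300.
With the rebate, buyers effectively pay Pb = Ps − 40, where Ps is the price sellers receive.
Demand in terms of Ps becomes Qd = 712.5 − 5.5(Ps − 40) = 932.5 - 5.5Ps. Setting this equal to supply: 932.5 - 5.5Ps = -112.5 + 5.5Ps, so Ps = 95.
Buyers pay Pb = 95 − 40 = 55; Q' = -112.5 + 5.5·95 = 410.
ΔCS = ½(300 + 410)(75 − 55) = 7100; ΔPS = ½(300 + 410)(95 − 75) = 7100.
Government spending = 40 × 410 = 16400.
DWL = ½ × 40 × (410 − 300) = 2200; fraction = 2200 / 16400 = 11/82.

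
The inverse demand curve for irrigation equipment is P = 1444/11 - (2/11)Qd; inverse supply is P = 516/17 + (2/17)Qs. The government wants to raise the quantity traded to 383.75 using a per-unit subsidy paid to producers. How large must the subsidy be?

At Q = 383.75, from the demand curve buyers pay Pb = 1444/11 − (2/11)·383.75 = 61.5; from the supply curve sellers need Ps = 516/17 + (2/17)·383.75 = 75.5.
The subsidy must fill the gap: s = Ps − Pb = 75.5 − 61.5 = 14.

Required subsidy s = 14 per unit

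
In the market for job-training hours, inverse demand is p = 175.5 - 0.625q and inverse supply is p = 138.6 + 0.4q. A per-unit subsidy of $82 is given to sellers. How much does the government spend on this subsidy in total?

Pre-subsidy: 175.5 - 0.625q = 138.6 + 0.4q gives q* = 36 and p* = 153.
With the subsidy, sellers receive ps = pb + 82 for each unit, where pb is the price buyers pay.
On the curves, pb = 175.5 - 0.625q and ps = 138.6 + 0.4q; the wedge ps − pb = 82 gives 138.6 + 0.4q − (175.5 - 0.625q) = 82, so q' = 116.
Then pb = 175.5 − 0.625·116 = 103 and ps = 138.6 + 0.4·116 = 185.
Government outlay = subsidy × quantity = 82 × 116 = 9512.

Government cost = $9512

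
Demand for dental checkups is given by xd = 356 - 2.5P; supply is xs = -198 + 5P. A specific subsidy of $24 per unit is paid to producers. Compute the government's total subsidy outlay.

Government cost = $5072

Pre-subsidy: 356 - 2.5P = -198 + 5P gives P* = 1108/15, x* = 514/3.
With the subsidy, sellers receive Ps = Pb + 24 for each unit, where Pb is the price buyers pay.
Supply in terms of Pb becomes xs = -198 + 5(Pb + 24) = -78 + 5Pb. Setting this equal to demand: 356 - 2.5Pb = -78 + 5Pb, so Pb = 868/15.
Sellers receive Ps = 868/15 + 24 = 1228/15; x' = 356 − 2.5·(868/15) = 634/3.
Government outlay = subsidy × quantity = 24 × 634/3 = 5072.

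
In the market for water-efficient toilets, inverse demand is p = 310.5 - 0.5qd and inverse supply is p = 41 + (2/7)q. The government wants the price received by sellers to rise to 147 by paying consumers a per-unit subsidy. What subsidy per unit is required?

At a seller price of 147, quantity supplied is -143.5 + 3.5·147 = 371.
Buyers absorb 371 only when they pay pb = 310.5 − 0.5·371 = 125.
s = ps − pb = 147 − 125 = 22.

Required subsidy s = 22 per unit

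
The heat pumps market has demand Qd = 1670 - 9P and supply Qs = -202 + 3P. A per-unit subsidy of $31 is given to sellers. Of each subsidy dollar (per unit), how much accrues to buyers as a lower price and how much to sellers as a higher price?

Pre-subsidy: 1670 - 9P = -202 + 3P gives P* = 156, Q* = 266.
With the subsidy, sellers receive Ps = Pb + 31 for each unit, where Pb is the price buyers pay.
Supply in terms of Pb becomes Qs = -202 + 3(Pb + 31) = -109 + 3Pb. Setting this equal to demand: 1670 - 9Pb = -109 + 3Pb, so Pb = 148.25.
Sellers receive Ps = 148.25 + 31 = 179.25; Q' = 1670 − 9·148.25 = 335.75.
Buyers' price falls by P* − Pb = 156 − 148.25 = 7.75; sellers' price rises by Ps − P* = 179.25 − 156 = 23.25.

Buyers gain $7.75 per unit; sellers gain $23.25 per unit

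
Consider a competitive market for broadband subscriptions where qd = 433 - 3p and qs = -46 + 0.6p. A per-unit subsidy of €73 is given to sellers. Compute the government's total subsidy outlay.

Pre-subsidy: 433 - 3p = -46 + 0.6p gives p* = 2395/18, q* = 203/6.
With the subsidy, sellers receive ps = pb + 73 for each unit, where pb is the price buyers pay.
Supply in terms of pb becomes qs = -46 + 0.6(pb + 73) = -2.2 + 0.6pb. Setting this equal to demand: 433 - 3pb = -2.2 + 0.6pb, so pb = 1088/9.
Sellers receive ps = 1088/9 + 73 = 1745/9; q' = 433 − 3·(1088/9) = 211/3.
Government outlay = subsidy × quantity = 73 × 211/3 = 15403/3.

Government cost = 15403/3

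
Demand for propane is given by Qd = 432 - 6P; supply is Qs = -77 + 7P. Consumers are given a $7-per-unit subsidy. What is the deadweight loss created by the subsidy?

Deadweight loss = 1029/13

Pre-subsidy: 432 - 6P = -77 + 7P gives P* = 509/13, Q* = 2562/13.
With the rebate, buyers effectively pay Pb = Ps − 7, where Ps is the price sellers receive.
Demand in terms of Ps becomes Qd = 432 − 6(Ps − 7) = 474 - 6Ps. Setting this equal to supply: 474 - 6Ps = -77 + 7Ps, so Ps = 551/13.
Buyers pay Pb = 551/13 − 7 = 460/13; Q' = -77 + 7·(551/13) = 2856/13.
The subsidy expands output by 2856/13 − 2562/13 = 294/13 past the efficient level; on those units the gap between marginal cost and willingness to pay runs from 0 up to 7.
DWL = ½ × 7 × 294/13 = 1029/13.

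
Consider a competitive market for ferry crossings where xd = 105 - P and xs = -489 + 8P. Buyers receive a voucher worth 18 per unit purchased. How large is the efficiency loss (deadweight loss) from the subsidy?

Pre-subsidy: 105 - P = -489 + 8P gives P* = 66, x* = 39.
With the rebate, buyers effectively pay Pb = Ps − 18, where Ps is the price sellers receive.
Demand in terms of Ps becomes xd = 105 − 1(Ps − 18) = 123 - Ps. Setting this equal to supply: 123 - Ps = -489 + 8Ps, so Ps = 68.
Buyers pay Pb = 68 − 18 = 50; x' = -489 + 8·68 = 55.
The subsidy expands output by 55 − 39 = 16 past the efficient level; on those units the gap between marginal cost and willingness to pay runs from 0 up to 18.
DWL = ½ × 18 × 16 = 144.

Deadweight loss = 144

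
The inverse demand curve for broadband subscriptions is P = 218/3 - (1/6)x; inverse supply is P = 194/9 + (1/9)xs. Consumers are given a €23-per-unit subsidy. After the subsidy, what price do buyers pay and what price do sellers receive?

Pre-subsidy: 218/3 - (1/6)x = 194/9 + (1/9)x gives x* = 184 and P* = 42.
With the rebate, buyers effectively pay Pb = Ps − 23, where Ps is the price sellers receive.
On the curves, Pb = 218/3 - (1/6)x and Ps = 194/9 + (1/9)x; the wedge Ps − Pb = 23 gives 194/9 + (1/9)x − (218/3 - (1/6)x) = 23, so x' = 266.8.
Then Pb = 218/3 − (1/6)·266.8 = 28.2 and Ps = 194/9 + (1/9)·266.8 = 51.2.

Buyers pay €28.2; sellers receive €51.2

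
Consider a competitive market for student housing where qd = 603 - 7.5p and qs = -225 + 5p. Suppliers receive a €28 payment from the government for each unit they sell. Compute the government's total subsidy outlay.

Pre-subsidy: 603 - 7.5p = -225 + 5p gives p* = 66.24, q* = 106.2.
With the subsidy, sellers receive ps = pb + 28 for each unit, where pb is the price buyers pay.
Supply in terms of pb becomes qs = -225 + 5(pb + 28) = -85 + 5pb. Setting this equal to demand: 603 - 7.5pb = -85 + 5pb, so pb = 55.04.
Sellers receive ps = 55.04 + 28 = 83.04; q' = 603 − 7.5·55.04 = 190.2.
Government outlay = subsidy × quantity = 28 × 190.2 = 5325.6.

Government cost = €5325.6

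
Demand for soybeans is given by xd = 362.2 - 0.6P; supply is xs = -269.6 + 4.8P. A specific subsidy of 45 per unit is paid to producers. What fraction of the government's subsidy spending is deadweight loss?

Pre-subsidy: 362.2 - 0.6P = -269.6 + 4.8P gives P* = 117, x* = 292.
With the subsidy, sellers receive Ps = Pb + 45 for each unit, where Pb is the price buyers pay.
Supply in terms of Pb becomes xs = -269.6 + 4.8(Pb + 45) = -53.6 + 4.8Pb. Setting this equal to demand: 362.2 - 0.6Pb = -53.6 + 4.8Pb, so Pb = 77.
Sellers receive Ps = 77 + 45 = 122; x' = 362.2 − 0.6·77 = 316.
ΔCS = ½(292 + 316)(117 − 77) = 12160; ΔPS = ½(292 + 316)(122 − 117) = 1520.
Government spending = 45 × 316 = 14220.
DWL = ½ × 45 × (316 − 292) = 540; fraction = 540 / 14220 = 3/79.

DWL / government spending = 3/79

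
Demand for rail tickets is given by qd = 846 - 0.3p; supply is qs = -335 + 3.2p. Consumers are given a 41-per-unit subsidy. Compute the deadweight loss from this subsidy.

Deadweight loss = 40344/175

Pre-subsidy: 846 - 0.3p = -335 + 3.2p gives p* = 2362/7, q* = 26067/35.
With the rebate, buyers effectively pay pb = ps − 41, where ps is the price sellers receive.
Demand in terms of ps becomes qd = 846 − 0.3(ps − 41) = 858.3 - 0.3ps. Setting this equal to supply: 858.3 - 0.3ps = -335 + 3.2ps, so ps = 11933/35.
Buyers pay pb = 11933/35 − 41 = 10498/35; q' = -335 + 3.2·(11933/35) = 132303/175.
The subsidy expands output by 132303/175 − 26067/35 = 1968/175 past the efficient level; on those units the gap between marginal cost and willingness to pay runs from 0 up to 41.
DWL = ½ × 41 × 1968/175 = 40344/175.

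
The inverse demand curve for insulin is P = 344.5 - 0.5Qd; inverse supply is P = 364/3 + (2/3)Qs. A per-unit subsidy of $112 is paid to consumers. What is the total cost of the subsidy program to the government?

Government cost = $32176

Pre-subsidy: 344.5 - 0.5Q = 364/3 + (2/3)Q gives Q* = 1339/7 and P* = 1742/7.
With the rebate, buyers effectively pay Pb = Ps − 112, where Ps is the price sellers receive.
On the curves, Pb = 344.5 - 0.5Q and Ps = 364/3 + (2/3)Q; the wedge Ps − Pb = 112 gives 364/3 + (2/3)Q − (344.5 - 0.5Q) = 112, so Q' = 2011/7.
Then Pb = 344.5 − 0.5·(2011/7) = 1406/7 and Ps = 364/3 + (2/3)·(2011/7) = 2190/7.
Government outlay = subsidy × quantity = 112 × 2011/7 = 32176.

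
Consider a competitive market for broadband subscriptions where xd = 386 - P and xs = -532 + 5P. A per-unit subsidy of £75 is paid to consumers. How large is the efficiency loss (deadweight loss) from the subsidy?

Deadweight loss = £2343.75

Pre-subsidy: 386 - P = -532 + 5P gives P* = 153, x* = 233.
With the rebate, buyers effectively pay Pb = Ps − 75, where Ps is the price sellers receive.
Demand in terms of Ps becomes xd = 386 − 1(Ps − 75) = 461 - Ps. Setting this equal to supply: 461 - Ps = -532 + 5Ps, so Ps = 165.5.
Buyers pay Pb = 165.5 − 75 = 90.5; x' = -532 + 5·165.5 = 295.5.
The subsidy expands output by 295.5 − 233 = 62.5 past the efficient level; on those units the gap between marginal cost and willingness to pay runs from 0 up to 75.
DWL = ½ × 75 × 62.5 = 2343.75.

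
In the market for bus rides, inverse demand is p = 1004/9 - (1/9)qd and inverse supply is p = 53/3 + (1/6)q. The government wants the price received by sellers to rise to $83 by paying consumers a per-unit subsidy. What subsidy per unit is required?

Required subsidy s = $15 per unit

At a seller price of 83, quantity supplied is -106 + 6·83 = 392.
Buyers absorb 392 only when they pay pb = 1004/9 − (1/9)·392 = 68.
s = ps − pb = 83 − 68 = 15.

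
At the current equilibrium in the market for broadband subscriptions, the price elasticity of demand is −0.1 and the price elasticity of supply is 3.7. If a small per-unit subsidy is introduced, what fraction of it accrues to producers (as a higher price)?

For a small subsidy around the equilibrium, the benefit split depends on the relative slopes, which at a point are proportional to the elasticities.
Buyer share = εs/(εs + |εd|) = 3.7/(3.7 + 0.1) = 37/38; seller share = |εd|/(εs + |εd|) = 1/38.
So producers capture 1/38 of the subsidy.

Producer share = 1/38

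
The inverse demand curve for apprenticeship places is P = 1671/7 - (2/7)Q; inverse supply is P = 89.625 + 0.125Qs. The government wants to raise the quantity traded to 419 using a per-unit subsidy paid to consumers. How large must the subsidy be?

At Q = 419, from the demand curve buyers pay Pb = 1671/7 − (2/7)·419 = 119; from the supply curve sellers need Ps = 89.625 + 0.125·419 = 142.
The subsidy must fill the gap: s = Ps − Pb = 142 − 119 = 23.

Required subsidy s = 23 per unit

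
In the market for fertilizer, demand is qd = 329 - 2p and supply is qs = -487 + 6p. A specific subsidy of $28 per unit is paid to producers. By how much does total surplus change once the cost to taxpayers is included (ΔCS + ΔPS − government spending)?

Net change in total surplus = -$588

Pre-subsidy: 329 - 2p = -487 + 6p gives p* = 102, q* = 125.
With the subsidy, sellers receive ps = pb + 28 for each unit, where pb is the price buyers pay.
Supply in terms of pb becomes qs = -487 + 6(pb + 28) = -319 + 6pb. Setting this equal to demand: 329 - 2pb = -319 + 6pb, so pb = 81.
Sellers receive ps = 81 + 28 = 109; q' = 329 − 2·81 = 167.
ΔCS = ½(125 + 167)(102 − 81) = 3066; ΔPS = ½(125 + 167)(109 − 102) = 1022.
Government spending = 28 × 167 = 4676.
Net change = 3066 + 1022 − 4676 = -588. The loss equals the DWL triangle ½·28·42.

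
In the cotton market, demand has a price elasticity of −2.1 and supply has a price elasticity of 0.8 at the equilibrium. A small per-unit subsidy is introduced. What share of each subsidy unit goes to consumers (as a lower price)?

Consumer share = 8/29

For a small subsidy around the equilibrium, the benefit split depends on the relative slopes, which at a point are proportional to the elasticities.
Buyer share = εs/(εs + |εd|) = 0.8/(0.8 + 2.1) = 8/29; seller share = |εd|/(εs + |εd|) = 21/29.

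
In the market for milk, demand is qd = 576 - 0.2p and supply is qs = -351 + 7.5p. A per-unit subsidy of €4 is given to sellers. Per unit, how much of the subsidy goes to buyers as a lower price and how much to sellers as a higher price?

Pre-subsidy: 576 - 0.2p = -351 + 7.5p gives p* = 9270/77, q* = 42498/77.
With the subsidy, sellers receive ps = pb + 4 for each unit, where pb is the price buyers pay.
Supply in terms of pb becomes qs = -351 + 7.5(pb + 4) = -321 + 7.5pb. Setting this equal to demand: 576 - 0.2pb = -321 + 7.5pb, so pb = 8970/77.
Sellers receive ps = 8970/77 + 4 = 9278/77; q' = 576 − 0.2·(8970/77) = 42558/77.
Buyers' price falls by p* − pb = 9270/77 − 8970/77 = 300/77; sellers' price rises by ps − p* = 9278/77 − 9270/77 = 8/77.

Buyers gain 300/77 per unit; sellers gain 8/77 per unit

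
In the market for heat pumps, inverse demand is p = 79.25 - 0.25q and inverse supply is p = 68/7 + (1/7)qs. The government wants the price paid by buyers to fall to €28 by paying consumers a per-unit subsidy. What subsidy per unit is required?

Required subsidy s = €11 per unit

At a buyer price of 28, quantity demanded is 317 − 4·28 = 205.
Sellers supply 205 only when they receive ps = 68/7 + (1/7)·205 = 39.
s = ps − pb = 39 − 28 = 11.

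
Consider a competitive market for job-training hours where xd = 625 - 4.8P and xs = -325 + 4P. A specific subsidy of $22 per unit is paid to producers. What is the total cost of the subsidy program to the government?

Pre-subsidy: 625 - 4.8P = -325 + 4P gives P* = 2375/22, x* = 1175/11.
With the subsidy, sellers receive Ps = Pb + 22 for each unit, where Pb is the price buyers pay.
Supply in terms of Pb becomes xs = -325 + 4(Pb + 22) = -237 + 4Pb. Setting this equal to demand: 625 - 4.8Pb = -237 + 4Pb, so Pb = 2155/22.
Sellers receive Ps = 2155/22 + 22 = 2639/22; x' = 625 − 4.8·(2155/22) = 1703/11.
Government outlay = subsidy × quantity = 22 × 1703/11 = 3406.

Government cost = $3406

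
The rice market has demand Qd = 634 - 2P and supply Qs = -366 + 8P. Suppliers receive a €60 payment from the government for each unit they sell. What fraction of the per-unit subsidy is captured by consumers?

Consumer share = 0.8

Pre-subsidy: 634 - 2P = -366 + 8P gives P* = 100, Q* = 434.
With the subsidy, sellers receive Ps = Pb + 60 for each unit, where Pb is the price buyers pay.
Supply in terms of Pb becomes Qs = -366 + 8(Pb + 60) = 114 + 8Pb. Setting this equal to demand: 634 - 2Pb = 114 + 8Pb, so Pb = 52.
Sellers receive Ps = 52 + 60 = 112; Q' = 634 − 2·52 = 530.
Buyers' price falls by P* − Pb = 100 − 52 = 48; sellers' price rises by Ps − P* = 112 − 100 = 12.
So consumers capture 48/60 = 0.8 of each unit of subsidy.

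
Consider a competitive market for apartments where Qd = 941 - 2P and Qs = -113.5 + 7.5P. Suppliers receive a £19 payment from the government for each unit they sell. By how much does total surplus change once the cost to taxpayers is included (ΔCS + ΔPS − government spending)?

Net change in total surplus = -£285

Pre-subsidy: 941 - 2P = -113.5 + 7.5P gives P* = 111, Q* = 719.
With the subsidy, sellers receive Ps = Pb + 19 for each unit, where Pb is the price buyers pay.
Supply in terms of Pb becomes Qs = -113.5 + 7.5(Pb + 19) = 29 + 7.5Pb. Setting this equal to demand: 941 - 2Pb = 29 + 7.5Pb, so Pb = 96.
Sellers receive Ps = 96 + 19 = 115; Q' = 941 − 2·96 = 749.
ΔCS = ½(719 + 749)(111 − 96) = 11010; ΔPS = ½(719 + 749)(115 − 111) = 2936.
Government spending = 19 × 749 = 14231.
Net change = 11010 + 2936 − 14231 = -285. The loss equals the DWL triangle ½·19·30.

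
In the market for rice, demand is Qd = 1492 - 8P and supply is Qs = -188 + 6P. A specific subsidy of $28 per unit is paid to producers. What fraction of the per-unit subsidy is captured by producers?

Producer share = 4/7

Pre-subsidy: 1492 - 8P = -188 + 6P gives P* = 120, Q* = 532.
With the subsidy, sellers receive Ps = Pb + 28 for each unit, where Pb is the price buyers pay.
Supply in terms of Pb becomes Qs = -188 + 6(Pb + 28) = -20 + 6Pb. Setting this equal to demand: 1492 - 8Pb = -20 + 6Pb, so Pb = 108.
Sellers receive Ps = 108 + 28 = 136; Q' = 1492 − 8·108 = 628.
Buyers' price falls by P* − Pb = 120 − 108 = 12; sellers' price rises by Ps − P* = 136 − 120 = 16.
So producers capture 16/28 = 4/7 of each unit of subsidy.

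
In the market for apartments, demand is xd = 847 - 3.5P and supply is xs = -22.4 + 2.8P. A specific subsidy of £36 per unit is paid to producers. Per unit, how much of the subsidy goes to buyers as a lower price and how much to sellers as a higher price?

Buyers gain £16 per unit; sellers gain £20 per unit

Pre-subsidy: 847 - 3.5P = -22.4 + 2.8P gives P* = 138, x* = 364.
With the subsidy, sellers receive Ps = Pb + 36 for each unit, where Pb is the price buyers pay.
Supply in terms of Pb becomes xs = -22.4 + 2.8(Pb + 36) = 78.4 + 2.8Pb. Setting this equal to demand: 847 - 3.5Pb = 78.4 + 2.8Pb, so Pb = 122.
Sellers receive Ps = 122 + 36 = 158; x' = 847 − 3.5·122 = 420.
Buyers' price falls by P* − Pb = 138 − 122 = 16; sellers' price rises by Ps − P* = 158 − 138 = 20.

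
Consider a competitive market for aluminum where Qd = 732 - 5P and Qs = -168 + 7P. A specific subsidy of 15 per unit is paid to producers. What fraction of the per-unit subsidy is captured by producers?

Pre-subsidy: 732 - 5P = -168 + 7P gives P* = 75, Q* = 357.
With the subsidy, sellers receive Ps = Pb + 15 for each unit, where Pb is the price buyers pay.
Supply in terms of Pb becomes Qs = -168 + 7(Pb + 15) = -63 + 7Pb. Setting this equal to demand: 732 - 5Pb = -63 + 7Pb, so Pb = 66.25.
Sellers receive Ps = 66.25 + 15 = 81.25; Q' = 732 − 5·66.25 = 400.75.
Buyers' price falls by P* − Pb = 75 − 66.25 = 8.75; sellers' price rises by Ps − P* = 81.25 − 75 = 6.25.
So producers capture 6.25/15 = 5/12 of each unit of subsidy.

Producer share = 5/12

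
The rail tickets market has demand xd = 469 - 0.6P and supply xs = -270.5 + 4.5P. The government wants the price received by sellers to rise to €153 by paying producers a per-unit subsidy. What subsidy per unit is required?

Required subsidy s = €68 per unit

At a seller price of 153, quantity supplied is -270.5 + 4.5·153 = 418.
Buyers absorb 418 only when they pay Pb with 469 − 0.6·Pb = 418, i.e. Pb = 85.
s = Ps − Pb = 153 − 85 = 68.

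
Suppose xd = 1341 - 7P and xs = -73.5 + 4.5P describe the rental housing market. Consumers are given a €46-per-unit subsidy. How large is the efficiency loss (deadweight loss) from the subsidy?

Deadweight loss = €2898

Pre-subsidy: 1341 - 7P = -73.5 + 4.5P gives P* = 123, x* = 480.
With the rebate, buyers effectively pay Pb = Ps − 46, where Ps is the price sellers receive.
Demand in terms of Ps becomes xd = 1341 − 7(Ps − 46) = 1663 - 7Ps. Setting this equal to supply: 1663 - 7Ps = -73.5 + 4.5Ps, so Ps = 151.
Buyers pay Pb = 151 − 46 = 105; x' = -73.5 + 4.5·151 = 606.
The subsidy expands output by 606 − 480 = 126 past the efficient level; on those units the gap between marginal cost and willingness to pay runs from 0 up to 46.
DWL = ½ × 46 × 126 = 2898.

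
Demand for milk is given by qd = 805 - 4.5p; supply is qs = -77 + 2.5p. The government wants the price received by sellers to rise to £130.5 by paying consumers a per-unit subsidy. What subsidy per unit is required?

At a seller price of 130.5, quantity supplied is -77 + 2.5·130.5 = 249.25.
Buyers absorb 249.25 only when they pay pb with 805 − 4.5·pb = 249.25, i.e. pb = 123.5.
s = ps − pb = 130.5 − 123.5 = 7.

Required subsidy s = £7 per unit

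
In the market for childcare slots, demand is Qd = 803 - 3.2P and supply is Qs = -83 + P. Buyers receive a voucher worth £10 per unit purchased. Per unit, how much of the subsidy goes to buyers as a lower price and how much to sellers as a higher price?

Pre-subsidy: 803 - 3.2P = -83 + P gives P* = 4430/21, Q* = 2687/21.
With the rebate, buyers effectively pay Pb = Ps − 10, where Ps is the price sellers receive.
Demand in terms of Ps becomes Qd = 803 − 3.2(Ps − 10) = 835 - 3.2Ps. Setting this equal to supply: 835 - 3.2Ps = -83 + Ps, so Ps = 1530/7.
Buyers pay Pb = 1530/7 − 10 = 1460/7; Q' = -83 + 1·(1530/7) = 949/7.
Buyers' price falls by P* − Pb = 4430/21 − 1460/7 = 50/21; sellers' price rises by Ps − P* = 1530/7 − 4430/21 = 160/21.

Buyers gain 50/21 per unit; sellers gain 160/21 per unit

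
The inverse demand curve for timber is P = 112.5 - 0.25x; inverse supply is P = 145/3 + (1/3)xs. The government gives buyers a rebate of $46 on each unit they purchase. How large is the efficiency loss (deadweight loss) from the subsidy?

Deadweight loss = 12696/7

Pre-subsidy: 112.5 - 0.25x = 145/3 + (1/3)x gives x* = 110 and P* = 85.
With the rebate, buyers effectively pay Pb = Ps − 46, where Ps is the price sellers receive.
On the curves, Pb = 112.5 - 0.25x and Ps = 145/3 + (1/3)x; the wedge Ps − Pb = 46 gives 145/3 + (1/3)x − (112.5 - 0.25x) = 46, so x' = 1322/7.
Then Pb = 112.5 − 0.25·(1322/7) = 457/7 and Ps = 145/3 + (1/3)·(1322/7) = 779/7.
The subsidy expands output by 1322/7 − 110 = 552/7 past the efficient level; on those units the gap between marginal cost and willingness to pay runs from 0 up to 46.
DWL = ½ × 46 × 552/7 = 12696/7.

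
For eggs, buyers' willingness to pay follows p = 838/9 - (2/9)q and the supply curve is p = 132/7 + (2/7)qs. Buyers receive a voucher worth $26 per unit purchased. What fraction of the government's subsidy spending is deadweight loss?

Pre-subsidy: 838/9 - (2/9)q = 132/7 + (2/7)q gives q* = 146.1875 and p* = 60.625.
With the rebate, buyers effectively pay pb = ps − 26, where ps is the price sellers receive.
On the curves, pb = 838/9 - (2/9)q and ps = 132/7 + (2/7)q; the wedge ps − pb = 26 gives 132/7 + (2/7)q − (838/9 - (2/9)q) = 26, so q' = 197.375.
Then pb = 838/9 − (2/9)·197.375 = 49.25 and ps = 132/7 + (2/7)·197.375 = 75.25.
ΔCS = ½(146.1875 + 197.375)(60.625 − 49.25) = 1954.01171875; ΔPS = ½(146.1875 + 197.375)(75.25 − 60.625) = 2512.30078125.
Government spending = 26 × 197.375 = 5131.75.
DWL = ½ × 26 × (197.375 − 146.1875) = 665.4375; fraction = 665.4375 / 5131.75 = 819/6316.

DWL / government spending = 819/6316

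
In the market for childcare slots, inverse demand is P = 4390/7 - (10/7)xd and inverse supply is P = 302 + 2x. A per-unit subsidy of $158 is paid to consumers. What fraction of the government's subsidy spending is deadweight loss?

Pre-subsidy: 4390/7 - (10/7)x = 302 + 2x gives x* = 569/6 and P* = 1475/3.
With the rebate, buyers effectively pay Pb = Ps − 158, where Ps is the price sellers receive.
On the curves, Pb = 4390/7 - (10/7)x and Ps = 302 + 2x; the wedge Ps − Pb = 158 gives 302 + 2x − (4390/7 - (10/7)x) = 158, so x' = 1691/12.
Then Pb = 4390/7 − (10/7)·(1691/12) = 2555/6 and Ps = 302 + 2·(1691/12) = 3503/6.
ΔCS = ½(569/6 + 1691/12)(1475/3 − 2555/6) = 372485/48; ΔPS = ½(569/6 + 1691/12)(3503/6 − 1475/3) = 521479/48.
Government spending = 158 × 1691/12 = 133589/6.
DWL = ½ × 158 × (1691/12 − 569/6) = 43687/12; fraction = (43687/12) / (133589/6) = 553/3382.

DWL / government spending = 553/3382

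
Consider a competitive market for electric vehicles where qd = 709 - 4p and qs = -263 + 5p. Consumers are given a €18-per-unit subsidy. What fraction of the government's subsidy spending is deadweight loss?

Pre-subsidy: 709 - 4p = -263 + 5p gives p* = 108, q* = 277.
With the rebate, buyers effectively pay pb = ps − 18, where ps is the price sellers receive.
Demand in terms of ps becomes qd = 709 − 4(ps − 18) = 781 - 4ps. Setting this equal to supply: 781 - 4ps = -263 + 5ps, so ps = 116.
Buyers pay pb = 116 − 18 = 98; q' = -263 + 5·116 = 317.
ΔCS = ½(277 + 317)(108 − 98) = 2970; ΔPS = ½(277 + 317)(116 − 108) = 2376.
Government spending = 18 × 317 = 5706.
DWL = ½ × 18 × (317 − 277) = 360; fraction = 360 / 5706 = 20/317.

DWL / government spending = 20/317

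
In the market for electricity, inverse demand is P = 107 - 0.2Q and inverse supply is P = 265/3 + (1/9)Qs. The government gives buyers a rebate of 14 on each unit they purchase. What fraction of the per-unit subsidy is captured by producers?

Producer share = 5/14

Pre-subsidy: 107 - 0.2Q = 265/3 + (1/9)Q gives Q* = 60 and P* = 95.
With the rebate, buyers effectively pay Pb = Ps − 14, where Ps is the price sellers receive.
On the curves, Pb = 107 - 0.2Q and Ps = 265/3 + (1/9)Q; the wedge Ps − Pb = 14 gives 265/3 + (1/9)Q − (107 - 0.2Q) = 14, so Q' = 105.
Then Pb = 107 − 0.2·105 = 86 and Ps = 265/3 + (1/9)·105 = 100.
Buyers' price falls by P* − Pb = 95 − 86 = 9; sellers' price rises by Ps − P* = 100 − 95 = 5.
So producers capture 5/14 = 5/14 of each unit of subsidy.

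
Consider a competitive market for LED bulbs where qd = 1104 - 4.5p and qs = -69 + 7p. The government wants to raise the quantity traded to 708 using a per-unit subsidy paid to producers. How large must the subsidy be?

At q = 708, invert demand for the buyer price: pb = (1104 − 708)/4.5 = 88; invert supply for the seller price: ps = (708 − (-69))/7 = 111.
The subsidy must fill the gap: s = ps − pb = 111 − 88 = 23.

Required subsidy s = 23 per unit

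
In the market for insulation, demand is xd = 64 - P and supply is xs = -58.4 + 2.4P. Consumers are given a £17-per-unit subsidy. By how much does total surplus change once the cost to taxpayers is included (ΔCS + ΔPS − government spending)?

Pre-subsidy: 64 - P = -58.4 + 2.4P gives P* = 36, x* = 28.
With the rebate, buyers effectively pay Pb = Ps − 17, where Ps is the price sellers receive.
Demand in terms of Ps becomes xd = 64 − 1(Ps − 17) = 81 - Ps. Setting this equal to supply: 81 - Ps = -58.4 + 2.4Ps, so Ps = 41.
Buyers pay Pb = 41 − 17 = 24; x' = -58.4 + 2.4·41 = 40.
ΔCS = ½(28 + 40)(36 − 24) = 408; ΔPS = ½(28 + 40)(41 − 36) = 170.
Government spending = 17 × 40 = 680.
Net change = 408 + 170 − 680 = -102. The loss equals the DWL triangle ½·17·12.

Net change in total surplus = -£102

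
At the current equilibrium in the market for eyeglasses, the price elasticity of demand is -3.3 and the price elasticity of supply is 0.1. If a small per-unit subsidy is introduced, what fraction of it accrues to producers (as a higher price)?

Producer share = 33/34

For a small subsidy around the equilibrium, the benefit split depends on the relative slopes, which at a point are proportional to the elasticities.
Buyer share = εs/(εs + |εd|) = 0.1/(0.1 + 3.3) = 1/34; seller share = |εd|/(εs + |εd|) = 33/34.
So producers capture 33/34 of the subsidy.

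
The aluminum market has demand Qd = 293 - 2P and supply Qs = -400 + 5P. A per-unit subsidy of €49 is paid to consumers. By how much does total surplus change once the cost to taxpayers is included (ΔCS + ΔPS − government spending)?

Pre-subsidy: 293 - 2P = -400 + 5P gives P* = 99, Q* = 95.
With the rebate, buyers effectively pay Pb = Ps − 49, where Ps is the price sellers receive.
Demand in terms of Ps becomes Qd = 293 − 2(Ps − 49) = 391 - 2Ps. Setting this equal to supply: 391 - 2Ps = -400 + 5Ps, so Ps = 113.
Buyers pay Pb = 113 − 49 = 64; Q' = -400 + 5·113 = 165.
ΔCS = ½(95 + 165)(99 − 64) = 4550; ΔPS = ½(95 + 165)(113 − 99) = 1820.
Government spending = 49 × 165 = 8085.
Net change = 4550 + 1820 − 8085 = -1715. The loss equals the DWL triangle ½·49·70.

Net change in total surplus = -€1715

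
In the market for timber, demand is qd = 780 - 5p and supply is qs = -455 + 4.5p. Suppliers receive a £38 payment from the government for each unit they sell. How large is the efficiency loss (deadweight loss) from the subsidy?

Deadweight loss = £1710

Pre-subsidy: 780 - 5p = -455 + 4.5p gives p* = 130, q* = 130.
With the subsidy, sellers receive ps = pb + 38 for each unit, where pb is the price buyers pay.
Supply in terms of pb becomes qs = -455 + 4.5(pb + 38) = -284 + 4.5pb. Setting this equal to demand: 780 - 5pb = -284 + 4.5pb, so pb = 112.
Sellers receive ps = 112 + 38 = 150; q' = 780 − 5·112 = 220.
The subsidy expands output by 220 − 130 = 90 past the efficient level; on those units the gap between marginal cost and willingness to pay runs from 0 up to 38.
DWL = ½ × 38 × 90 = 1710.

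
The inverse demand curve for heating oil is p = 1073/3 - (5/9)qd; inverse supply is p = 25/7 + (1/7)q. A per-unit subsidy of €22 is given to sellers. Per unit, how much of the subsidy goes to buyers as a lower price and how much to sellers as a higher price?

Buyers gain €17.5 per unit; sellers gain €4.5 per unit

Pre-subsidy: 1073/3 - (5/9)q = 25/7 + (1/7)q gives q* = 507 and p* = 76.
With the subsidy, sellers receive ps = pb + 22 for each unit, where pb is the price buyers pay.
On the curves, pb = 1073/3 - (5/9)q and ps = 25/7 + (1/7)q; the wedge ps − pb = 22 gives 25/7 + (1/7)q − (1073/3 - (5/9)q) = 22, so q' = 538.5.
Then pb = 1073/3 − (5/9)·538.5 = 58.5 and ps = 25/7 + (1/7)·538.5 = 80.5.
Buyers' price falls by p* − pb = 76 − 58.5 = 17.5; sellers' price rises by ps − p* = 80.5 − 76 = 4.5.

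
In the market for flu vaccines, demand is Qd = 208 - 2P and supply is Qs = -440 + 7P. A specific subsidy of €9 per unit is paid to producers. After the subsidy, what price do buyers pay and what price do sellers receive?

Buyers pay €65; sellers receive €74

Pre-subsidy: 208 - 2P = -440 + 7P gives P* = 72, Q* = 64.
With the subsidy, sellers receive Ps = Pb + 9 for each unit, where Pb is the price buyers pay.
Supply in terms of Pb becomes Qs = -440 + 7(Pb + 9) = -377 + 7Pb. Setting this equal to demand: 208 - 2Pb = -377 + 7Pb, so Pb = 65.
Sellers receive Ps = 65 + 9 = 74; Q' = 208 − 2·65 = 78.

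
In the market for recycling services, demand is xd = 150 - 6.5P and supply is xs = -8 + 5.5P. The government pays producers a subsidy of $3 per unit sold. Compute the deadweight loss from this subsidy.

Pre-subsidy: 150 - 6.5P = -8 + 5.5P gives P* = 79/6, x* = 773/12.
With the subsidy, sellers receive Ps = Pb + 3 for each unit, where Pb is the price buyers pay.
Supply in terms of Pb becomes xs = -8 + 5.5(Pb + 3) = 8.5 + 5.5Pb. Setting this equal to demand: 150 - 6.5Pb = 8.5 + 5.5Pb, so Pb = 283/24.
Sellers receive Ps = 283/24 + 3 = 355/24; x' = 150 − 6.5·(283/24) = 3521/48.
The subsidy expands output by 3521/48 − 773/12 = 8.9375 past the efficient level; on those units the gap between marginal cost and willingness to pay runs from 0 up to 3.
DWL = ½ × 3 × 8.9375 = 13.40625.

Deadweight loss = $13.40625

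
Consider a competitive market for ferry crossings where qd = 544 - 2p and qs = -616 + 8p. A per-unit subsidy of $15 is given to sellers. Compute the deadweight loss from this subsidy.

Pre-subsidy: 544 - 2p = -616 + 8p gives p* = 116, q* = 312.
With the subsidy, sellers receive ps = pb + 15 for each unit, where pb is the price buyers pay.
Supply in terms of pb becomes qs = -616 + 8(pb + 15) = -496 + 8pb. Setting this equal to demand: 544 - 2pb = -496 + 8pb, so pb = 104.
Sellers receive ps = 104 + 15 = 119; q' = 544 − 2·104 = 336.
The subsidy expands output by 336 − 312 = 24 past the efficient level; on those units the gap between marginal cost and willingness to pay runs from 0 up to 15.
DWL = ½ × 15 × 24 = 180.

Deadweight loss = $180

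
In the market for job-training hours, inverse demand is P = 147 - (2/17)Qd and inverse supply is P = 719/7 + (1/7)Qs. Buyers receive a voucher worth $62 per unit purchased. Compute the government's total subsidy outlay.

Government cost = $25296

Pre-subsidy: 147 - (2/17)Q = 719/7 + (1/7)Q gives Q* = 170 and P* = 127.
With the rebate, buyers effectively pay Pb = Ps − 62, where Ps is the price sellers receive.
On the curves, Pb = 147 - (2/17)Q and Ps = 719/7 + (1/7)Q; the wedge Ps − Pb = 62 gives 719/7 + (1/7)Q − (147 - (2/17)Q) = 62, so Q' = 408.
Then Pb = 147 − (2/17)·408 = 99 and Ps = 719/7 + (1/7)·408 = 161.
Government outlay = subsidy × quantity = 62 × 408 = 25296.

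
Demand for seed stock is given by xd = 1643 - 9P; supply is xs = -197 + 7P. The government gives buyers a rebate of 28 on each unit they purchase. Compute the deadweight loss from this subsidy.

Deadweight loss = 1543.5

Pre-subsidy: 1643 - 9P = -197 + 7P gives P* = 115, x* = 608.
With the rebate, buyers effectively pay Pb = Ps − 28, where Ps is the price sellers receive.
Demand in terms of Ps becomes xd = 1643 − 9(Ps − 28) = 1895 - 9Ps. Setting this equal to supply: 1895 - 9Ps = -197 + 7Ps, so Ps = 130.75.
Buyers pay Pb = 130.75 − 28 = 102.75; x' = -197 + 7·130.75 = 718.25.
The subsidy expands output by 718.25 − 608 = 110.25 past the efficient level; on those units the gap between marginal cost and willingness to pay runs from 0 up to 28.
DWL = ½ × 28 × 110.25 = 1543.5.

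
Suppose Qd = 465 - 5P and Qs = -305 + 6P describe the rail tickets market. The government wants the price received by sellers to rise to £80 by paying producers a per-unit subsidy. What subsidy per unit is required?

At a seller price of 80, quantity supplied is -305 + 6·80 = 175.
Buyers absorb 175 only when they pay Pb with 465 − 5·Pb = 175, i.e. Pb = 58.
s = Ps − Pb = 80 − 58 = 22.

Required subsidy s = £22 per unit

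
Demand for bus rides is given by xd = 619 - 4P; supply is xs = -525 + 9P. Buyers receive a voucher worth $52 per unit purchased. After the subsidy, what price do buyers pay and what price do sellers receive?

Buyers pay $52; sellers receive $104

Pre-subsidy: 619 - 4P = -525 + 9P gives P* = 88, x* = 267.
With the rebate, buyers effectively pay Pb = Ps − 52, where Ps is the price sellers receive.
Demand in terms of Ps becomes xd = 619 − 4(Ps − 52) = 827 - 4Ps. Setting this equal to supply: 827 - 4Ps = -525 + 9Ps, so Ps = 104.
Buyers pay Pb = 104 − 52 = 52; x' = -525 + 9·104 = 411.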